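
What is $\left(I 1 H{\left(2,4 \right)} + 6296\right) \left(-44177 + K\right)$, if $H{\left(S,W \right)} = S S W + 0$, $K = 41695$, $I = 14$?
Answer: $-16182640$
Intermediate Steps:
$H{\left(S,W \right)} = W S^{2}$ ($H{\left(S,W \right)} = S^{2} W + 0 = W S^{2} + 0 = W S^{2}$)
$\left(I 1 H{\left(2,4 \right)} + 6296\right) \left(-44177 + K\right) = \left(14 \cdot 1 \cdot 4 \cdot 2^{2} + 6296\right) \left(-44177 + 41695\right) = \left(14 \cdot 4 \cdot 4 + 6296\right) \left(-2482\right) = \left(14 \cdot 16 + 6296\right) \left(-2482\right) = \left(224 + 6296\right) \left(-2482\right) = 6520 \left(-2482\right) = -16182640$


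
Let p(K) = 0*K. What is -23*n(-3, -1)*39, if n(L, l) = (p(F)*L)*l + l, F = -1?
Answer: 897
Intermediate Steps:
p(K) = 0
n(L, l) = l (n(L, l) = (0*L)*l + l = 0*l + l = 0 + l = l)
-23*n(-3, -1)*39 = -23*(-1)*39 = 23*39 = 897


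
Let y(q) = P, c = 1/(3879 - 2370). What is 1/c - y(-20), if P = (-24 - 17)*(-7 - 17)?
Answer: 525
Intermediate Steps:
c = 1/1509 ≈ 0.00066269
P = 984 (P = -41*(-24) = 984)
y(q) = 984
1/c - y(-20) = 1/(1/1509) - 1*984 = 1509 - 984 = 525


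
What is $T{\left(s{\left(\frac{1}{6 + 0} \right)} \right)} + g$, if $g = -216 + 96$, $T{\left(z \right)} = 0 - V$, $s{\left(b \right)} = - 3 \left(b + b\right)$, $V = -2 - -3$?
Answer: $-121$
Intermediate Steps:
$V = 1$ ($V = -2 + 3 = 1$)
$s{\left(b \right)} = - 6 b$ ($s{\left(b \right)} = - 3 \cdot 2 b = - 6 b$)
$T{\left(z \right)} = -1$ ($T{\left(z \right)} = 0 - 1 = -1$)
$g = -120$
$T{\left(s{\left(\frac{1}{6 + 0} \right)} \right)} + g = -1 - 120 = -121$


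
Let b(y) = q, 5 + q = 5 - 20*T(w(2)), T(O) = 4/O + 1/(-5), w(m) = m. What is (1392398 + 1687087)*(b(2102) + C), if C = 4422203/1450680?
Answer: -9813759665823/96712 ≈ -1.0147e+8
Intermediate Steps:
T(O) = -⅕ + 4/O (T(O) = 4/O + 1*(-⅕) = 4/O - ⅕ = -⅕ + 4/O)
C = 4422203/1450680 (C = 4422203*(1/1450680) = 4422203/1450680 ≈ 3.0484)
q = -36 (q = -5 + (5 - 4*(20 - 1*2)/2) = -5 + (5 - 4*(20 - 2)/2) = -5 + (5 - 4*18/2) = -5 + (5 - 20*9/5) = -5 + (5 - 36) = -5 - 31 = -36)
b(y) = -36
(1392398 + 1687087)*(b(2102) + C) = (1392398 + 1687087)*(-36 + 4422203/1450680) = 3079485*(-47802277/1450680) = -9813759665823/96712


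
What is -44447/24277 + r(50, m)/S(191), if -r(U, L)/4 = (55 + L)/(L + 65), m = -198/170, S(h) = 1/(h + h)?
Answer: -84994530439/65863501 ≈ -1290.5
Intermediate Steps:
S(h) = 1/(2*h)
m = -99/85 (m = -198*1/170 = -99/85 ≈ -1.1647)
r(U, L) = -4*(55 + L)/(65 + L) (r(U, L) = -4*(55 + L)/(L + 65) = -4*(55 + L)/(65 + L))
-44447/24277 + r(50, m)/S(191) = -44447/24277 + (4*(-55 - 1*(-99/85))/(65 - 99/85))/(((½)/191)) = -44447*1/24277 + (4*(-55 + 99/85)/(5426/85))/(((½)*(1/191))) = -44447/24277 + (4*(85/5426)*(-4576/85))/(1/382) = -44447/24277 - 9152/2713*382 = -44447/24277 - 3496064/2713 = -84994530439/65863501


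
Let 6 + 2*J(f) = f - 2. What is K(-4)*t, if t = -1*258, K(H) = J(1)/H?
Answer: -903/4 ≈ -225.75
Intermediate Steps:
J(f) = -4 + f/2 (J(f) = -3 + (f - 2)/2 = -3 + (-2 + f)/2 = -3 + (-1 + f/2) = -4 + f/2)
K(H) = -7/(2*H) (K(H) = (-4 + (½)*1)/H = (-4 + ½)/H = -7/(2*H))
t = -258
K(-4)*t = -7/2/(-4)*(-258) = -7/2*(-¼)*(-258) = (7/8)*(-258) = -903/4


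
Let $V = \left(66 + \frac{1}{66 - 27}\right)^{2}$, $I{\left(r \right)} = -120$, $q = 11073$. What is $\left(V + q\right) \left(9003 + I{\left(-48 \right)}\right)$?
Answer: $\frac{23167513446}{169} \approx 1.3709 \cdot 10^{8}$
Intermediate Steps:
$V = \frac{6630625}{1521}$ ($V = \left(66 + \frac{1}{39}\right)^{2} = \left(\frac{2575}{39}\right)^{2} = \frac{6630625}{1521} \approx 4359.4$)
$\left(V + q\right) \left(9003 + I{\left(-48 \right)}\right) = \left(\frac{6630625}{1521} + 11073\right) \left(9003 - 120\right) = \frac{23472658}{1521} \cdot 8883 = \frac{23167513446}{169}$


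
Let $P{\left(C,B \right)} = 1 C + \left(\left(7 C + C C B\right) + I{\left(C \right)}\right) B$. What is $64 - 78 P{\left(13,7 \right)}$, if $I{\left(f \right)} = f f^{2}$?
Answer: $-1896116$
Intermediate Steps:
$I{\left(f \right)} = f^{3}$
$P{\left(C,B \right)} = C + B \left(C^{3} + 7 C + B C^{2}\right)$ ($P{\left(C,B \right)} = 1 C + \left(\left(7 C + C C B\right) + C^{3}\right) B = C + \left(\left(7 C + C^{2} B\right) + C^{3}\right) B = C + \left(\left(7 C + B C^{2}\right) + C^{3}\right) B = C + \left(C^{3} + 7 C + B C^{2}\right) B = C + B \left(C^{3} + 7 C + B C^{2}\right)$)
$64 - 78 P{\left(13,7 \right)} = 64 - 78 \cdot 13 \left(1 + 7 \cdot 7 + 7 \cdot 13^{2} + 13 \cdot 7^{2}\right) = 64 - 78 \cdot 13 \left(1 + 49 + 7 \cdot 169 + 13 \cdot 49\right) = 64 - 78 \cdot 13 \left(1 + 49 + 1183 + 637\right) = 64 - 78 \cdot 13 \cdot 1870 = 64 - 1896180 = -1896116$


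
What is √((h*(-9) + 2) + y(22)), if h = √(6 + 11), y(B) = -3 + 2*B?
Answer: √(43 - 9*√17) ≈ 2.4274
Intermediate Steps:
h = √17 ≈ 4.1231
√((h*(-9) + 2) + y(22)) = √((√17*(-9) + 2) + (-3 + 2*22)) = √((-9*√17 + 2) + (-3 + 44)) = √((2 - 9*√17) + 41) = √(43 - 9*√17)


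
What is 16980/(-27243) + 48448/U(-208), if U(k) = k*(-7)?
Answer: 26982208/826371 ≈ 32.651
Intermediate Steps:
U(k) = -7*k
16980/(-27243) + 48448/U(-208) = 16980/(-27243) + 48448/((-7*(-208))) = 16980*(-1/27243) + 48448/1456 = -5660/9081 + 48448*(1/1456) = -5660/9081 + 3028/91 = 26982208/826371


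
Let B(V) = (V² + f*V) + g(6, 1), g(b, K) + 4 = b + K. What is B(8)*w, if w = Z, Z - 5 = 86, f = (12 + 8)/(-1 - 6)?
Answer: 4017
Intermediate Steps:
f = -20/7 (f = 20/(-7) = 20*(-⅐) = -20/7 ≈ -2.8571)
Z = 91 (Z = 5 + 86 = 91)
w = 91
g(b, K) = -4 + K + b (g(b, K) = -4 + (b + K) = -4 + (K + b) = -4 + K + b)
B(V) = 3 + V² - 20*V/7 (B(V) = (V² - 20*V/7) + (-4 + 1 + 6) = (V² - 20*V/7) + 3 = 3 + V² - 20*V/7)
B(8)*w = (3 + 8² - 20/7*8)*91 = (3 + 64 - 160/7)*91 = (309/7)*91 = 4017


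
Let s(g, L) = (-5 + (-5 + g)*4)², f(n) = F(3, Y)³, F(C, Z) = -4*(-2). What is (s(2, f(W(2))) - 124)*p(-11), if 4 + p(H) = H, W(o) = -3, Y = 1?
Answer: -2475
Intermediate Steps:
F(C, Z) = 8
p(H) = -4 + H
f(n) = 512 (f(n) = 8³ = 512)
s(g, L) = (-25 + 4*g)² (s(g, L) = (-5 + (-20 + 4*g))² = (-25 + 4*g)²)
(s(2, f(W(2))) - 124)*p(-11) = ((-25 + 4*2)² - 124)*(-4 - 11) = ((-25 + 8)² - 124)*(-15) = ((-17)² - 124)*(-15) = (289 - 124)*(-15) = 165*(-15) = -2475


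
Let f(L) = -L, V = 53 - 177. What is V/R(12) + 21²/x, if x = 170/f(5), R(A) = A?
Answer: -2377/102 ≈ -23.304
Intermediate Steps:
V = -124
x = -34 (x = 170/((-1*5)) = 170/(-5) = 170*(-⅕) = -34)
V/R(12) + 21²/x = -124/12 + 21²/(-34) = -124*1/12 + 441*(-1/34) = -31/3 - 441/34 = -2377/102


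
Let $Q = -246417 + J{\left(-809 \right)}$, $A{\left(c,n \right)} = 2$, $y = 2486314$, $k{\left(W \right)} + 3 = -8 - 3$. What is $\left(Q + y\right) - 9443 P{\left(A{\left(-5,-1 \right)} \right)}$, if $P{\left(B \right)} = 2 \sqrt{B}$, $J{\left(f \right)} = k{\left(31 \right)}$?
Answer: $2239883 - 18886 \sqrt{2} \approx 2.2132 \cdot 10^{6}$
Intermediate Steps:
$k{\left(W \right)} = -14$ ($k{\left(W \right)} = -3 - 11 = -14$)
$J{\left(f \right)} = -14$
$Q = -246431$ ($Q = -246417 - 14 = -246431$)
$\left(Q + y\right) - 9443 P{\left(A{\left(-5,-1 \right)} \right)} = \left(-246431 + 2486314\right) - 9443 \cdot 2 \sqrt{2} = 2239883 - 18886 \sqrt{2}$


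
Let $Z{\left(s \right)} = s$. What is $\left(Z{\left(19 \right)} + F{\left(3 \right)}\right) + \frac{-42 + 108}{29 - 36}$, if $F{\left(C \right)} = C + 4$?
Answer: $\frac{116}{7} \approx 16.571$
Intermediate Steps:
$F{\left(C \right)} = 4 + C$
$\left(Z{\left(19 \right)} + F{\left(3 \right)}\right) + \frac{-42 + 108}{29 - 36} = \left(19 + \left(4 + 3\right)\right) + \frac{-42 + 108}{29 - 36} = \left(19 + 7\right) + \frac{66}{-7} = 26 + 66 \left(- \frac{1}{7}\right) = 26 - \frac{66}{7} = \frac{116}{7}$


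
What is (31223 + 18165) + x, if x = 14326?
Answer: 63714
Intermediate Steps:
(31223 + 18165) + x = (31223 + 18165) + 14326 = 49388 + 14326 = 63714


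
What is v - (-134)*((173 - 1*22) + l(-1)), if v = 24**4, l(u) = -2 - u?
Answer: 351876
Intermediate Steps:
v = 331776
v - (-134)*((173 - 1*22) + l(-1)) = 331776 - (-134)*((173 - 1*22) + (-2 - 1*(-1))) = 331776 - (-134)*((173 - 22) + (-2 + 1)) = 331776 - (-134)*(151 - 1) = 331776 - (-134)*150 = 331776 - 1*(-20100) = 331776 + 20100 = 351876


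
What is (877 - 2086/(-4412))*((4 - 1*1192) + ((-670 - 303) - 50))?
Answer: -4279843755/2206 ≈ -1.9401e+6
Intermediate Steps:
(877 - 2086/(-4412))*((4 - 1*1192) + ((-670 - 303) - 50)) = (877 - 2086*(-1/4412))*((4 - 1192) + (-973 - 50)) = (877 + 1043/2206)*(-1188 - 1023) = (1935705/2206)*(-2211) = -4279843755/2206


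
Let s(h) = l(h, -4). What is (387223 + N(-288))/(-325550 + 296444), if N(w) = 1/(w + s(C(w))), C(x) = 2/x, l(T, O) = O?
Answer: -4187745/314776 ≈ -13.304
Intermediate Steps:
s(h) = -4
N(w) = 1/(-4 + w) (N(w) = 1/(w - 4) = 1/(-4 + w))
(387223 + N(-288))/(-325550 + 296444) = (387223 + 1/(-4 - 288))/(-325550 + 296444) = (387223 + 1/(-292))/(-29106) = (387223 - 1/292)*(-1/29106) = (113069115/292)*(-1/29106) = -4187745/314776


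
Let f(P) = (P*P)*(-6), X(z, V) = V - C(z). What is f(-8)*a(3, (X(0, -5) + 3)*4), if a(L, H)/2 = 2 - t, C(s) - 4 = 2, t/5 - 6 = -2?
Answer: 13824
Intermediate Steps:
t = 20 (t = 30 + 5*(-2) = 30 - 10 = 20)
C(s) = 6 (C(s) = 4 + 2 = 6)
X(z, V) = -6 + V (X(z, V) = V - 1*6 = V - 6 = -6 + V)
f(P) = -6*P² (f(P) = P²*(-6) = -6*P²)
a(L, H) = -36 (a(L, H) = 2*(2 - 1*20) = 2*(2 - 20) = 2*(-18) = -36)
f(-8)*a(3, (X(0, -5) + 3)*4) = -6*(-8)²*(-36) = -6*64*(-36) = -384*(-36) = 13824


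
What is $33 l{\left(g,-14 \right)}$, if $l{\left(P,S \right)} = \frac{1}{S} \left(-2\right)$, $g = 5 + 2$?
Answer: $\frac{33}{7} \approx 4.7143$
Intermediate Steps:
$g = 7$
$l{\left(P,S \right)} = - \frac{2}{S}$
$33 l{\left(g,-14 \right)} = 33 \left(- \frac{2}{-14}\right) = 33 \left(\left(-2\right) \left(- \frac{1}{14}\right)\right) = 33 \cdot \frac{1}{7} = \frac{33}{7}$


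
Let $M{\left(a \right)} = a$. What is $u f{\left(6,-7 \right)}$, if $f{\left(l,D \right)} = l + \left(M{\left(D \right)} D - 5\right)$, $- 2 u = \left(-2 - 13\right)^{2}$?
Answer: $-5625$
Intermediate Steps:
$u = - \frac{225}{2}$ ($u = - \frac{\left(-2 - 13\right)^{2}}{2} = - \frac{\left(-15\right)^{2}}{2} = \left(- \frac{1}{2}\right) 225 = - \frac{225}{2} \approx -112.5$)
$f{\left(l,D \right)} = -5 + l + D^{2}$ ($f{\left(l,D \right)} = l + \left(D D - 5\right) = l + \left(D^{2} - 5\right) = l + \left(-5 + D^{2}\right) = -5 + l + D^{2}$)
$u f{\left(6,-7 \right)} = - \frac{225 \left(-5 + 6 + \left(-7\right)^{2}\right)}{2} = - \frac{225 \left(-5 + 6 + 49\right)}{2} = \left(- \frac{225}{2}\right) 50 = -5625$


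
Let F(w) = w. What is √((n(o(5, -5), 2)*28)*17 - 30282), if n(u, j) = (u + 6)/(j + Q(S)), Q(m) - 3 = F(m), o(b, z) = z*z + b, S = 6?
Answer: I*√3475626/11 ≈ 169.48*I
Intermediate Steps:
o(b, z) = b + z² (o(b, z) = z² + b = b + z²)
Q(m) = 3 + m
n(u, j) = (6 + u)/(9 + j) (n(u, j) = (u + 6)/(j + (3 + 6)) = (6 + u)/(j + 9) = (6 + u)/(9 + j))
√((n(o(5, -5), 2)*28)*17 - 30282) = √((((6 + (5 + (-5)²))/(9 + 2))*28)*17 - 30282) = √((((6 + (5 + 25))/11)*28)*17 - 30282) = √((((6 + 30)/11)*28)*17 - 30282) = √((((1/11)*36)*28)*17 - 30282) = √(((36/11)*28)*17 - 30282) = √((1008/11)*17 - 30282) = √(17136/11 - 30282) = √(-315966/11) = I*√3475626/11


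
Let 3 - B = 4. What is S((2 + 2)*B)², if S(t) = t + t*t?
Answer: 144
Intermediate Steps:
B = -1 (B = 3 - 1*4 = 3 - 4 = -1)
S(t) = t + t²
S((2 + 2)*B)² = (((2 + 2)*(-1))*(1 + (2 + 2)*(-1)))² = ((4*(-1))*(1 + 4*(-1)))² = (-4*(1 - 4))² = (-4*(-3))² = 12² = 144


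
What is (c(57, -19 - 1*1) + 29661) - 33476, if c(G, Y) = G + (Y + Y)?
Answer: -3798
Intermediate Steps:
c(G, Y) = G + 2*Y
(c(57, -19 - 1*1) + 29661) - 33476 = ((57 + 2*(-19 - 1*1)) + 29661) - 33476 = ((57 + 2*(-19 - 1)) + 29661) - 33476 = ((57 + 2*(-20)) + 29661) - 33476 = ((57 - 40) + 29661) - 33476 = (17 + 29661) - 33476 = 29678 - 33476 = -3798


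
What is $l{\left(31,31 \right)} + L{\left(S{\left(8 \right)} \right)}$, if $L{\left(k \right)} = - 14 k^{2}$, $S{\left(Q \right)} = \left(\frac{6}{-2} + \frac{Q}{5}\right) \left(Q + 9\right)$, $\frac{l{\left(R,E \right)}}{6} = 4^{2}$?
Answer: $- \frac{195854}{25} \approx -7834.2$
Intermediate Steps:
$l{\left(R,E \right)} = 96$ ($l{\left(R,E \right)} = 6 \cdot 4^{2} = 6 \cdot 16 = 96$)
$S{\left(Q \right)} = \left(-3 + \frac{Q}{5}\right) \left(9 + Q\right)$ ($S{\left(Q \right)} = \left(6 \left(- \frac{1}{2}\right) + Q \frac{1}{5}\right) \left(9 + Q\right) = \left(-3 + \frac{Q}{5}\right) \left(9 + Q\right)$)
$l{\left(31,31 \right)} + L{\left(S{\left(8 \right)} \right)} = 96 - 14 \left(-27 - \frac{48}{5} + \frac{8^{2}}{5}\right)^{2} = 96 - 14 \left(-27 - \frac{48}{5} + \frac{1}{5} \cdot 64\right)^{2} = 96 - 14 \left(-27 - \frac{48}{5} + \frac{64}{5}\right)^{2} = 96 - 14 \left(- \frac{119}{5}\right)^{2} = 96 - \frac{198254}{25} = - \frac{195854}{25}$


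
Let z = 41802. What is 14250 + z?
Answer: 56052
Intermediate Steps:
14250 + z = 14250 + 41802 = 56052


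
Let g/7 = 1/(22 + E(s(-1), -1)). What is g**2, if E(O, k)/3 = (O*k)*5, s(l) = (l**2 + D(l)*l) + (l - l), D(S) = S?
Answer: 49/64 ≈ 0.76563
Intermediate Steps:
s(l) = 2*l**2 (s(l) = (l**2 + l*l) + (l - l) = (l**2 + l**2) + 0 = 2*l**2 + 0 = 2*l**2)
E(O, k) = 15*O*k (E(O, k) = 3*((O*k)*5) = 3*(5*O*k) = 15*O*k)
g = -7/8 (g = 7/(22 + 15*(2*(-1)**2)*(-1)) = 7/(22 + 15*(2*1)*(-1)) = 7/(22 + 15*2*(-1)) = 7/(22 - 30) = 7/(-8) = 7*(-1/8) = -7/8 ≈ -0.87500)
g**2 = (-7/8)**2 = 49/64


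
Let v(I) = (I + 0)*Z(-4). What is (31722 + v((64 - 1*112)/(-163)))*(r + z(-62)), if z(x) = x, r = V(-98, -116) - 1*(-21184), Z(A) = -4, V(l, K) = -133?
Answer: 108523498566/163 ≈ 6.6579e+8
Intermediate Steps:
r = 21051 (r = -133 - 1*(-21184) = -133 + 21184 = 21051)
v(I) = -4*I (v(I) = (I + 0)*(-4) = I*(-4) = -4*I)
(31722 + v((64 - 1*112)/(-163)))*(r + z(-62)) = (31722 - 4*(64 - 1*112)/(-163))*(21051 - 62) = (31722 - 4*(64 - 112)*(-1)/163)*20989 = (31722 - (-192)*(-1)/163)*20989 = (31722 - 4*48/163)*20989 = (31722 - 192/163)*20989 = (5170494/163)*20989 = 108523498566/163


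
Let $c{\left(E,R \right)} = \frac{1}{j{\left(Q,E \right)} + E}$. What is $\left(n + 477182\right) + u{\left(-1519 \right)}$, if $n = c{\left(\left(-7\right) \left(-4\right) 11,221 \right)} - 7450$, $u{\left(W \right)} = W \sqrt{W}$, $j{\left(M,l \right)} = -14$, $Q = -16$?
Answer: $\frac{138101209}{294} - 10633 i \sqrt{31} \approx 4.6973 \cdot 10^{5} - 59202.0 i$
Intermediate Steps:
$c{\left(E,R \right)} = \frac{1}{-14 + E}$
$u{\left(W \right)} = W^{\frac{3}{2}}$
$n = - \frac{2190299}{294}$ ($n = \frac{1}{-14 + \left(-7\right) \left(-4\right) 11} - 7450 = \frac{1}{-14 + 28 \cdot 11} - 7450 = \frac{1}{-14 + 308} - 7450 = \frac{1}{294} - 7450 = - \frac{2190299}{294} \approx -7450.0$)
$\left(n + 477182\right) + u{\left(-1519 \right)} = \left(- \frac{2190299}{294} + 477182\right) + \left(-1519\right)^{\frac{3}{2}} = \frac{138101209}{294} - 10633 i \sqrt{31}$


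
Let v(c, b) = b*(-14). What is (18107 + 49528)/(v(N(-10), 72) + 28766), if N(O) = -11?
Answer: 67635/27758 ≈ 2.4366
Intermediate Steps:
v(c, b) = -14*b
(18107 + 49528)/(v(N(-10), 72) + 28766) = (18107 + 49528)/(-14*72 + 28766) = 67635/(-1008 + 28766) = 67635/27758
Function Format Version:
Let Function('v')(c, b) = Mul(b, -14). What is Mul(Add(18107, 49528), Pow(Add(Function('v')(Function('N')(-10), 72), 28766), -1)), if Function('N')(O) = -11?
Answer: Rational(67635, 27758) ≈ 2.4366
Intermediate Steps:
Function('v')(c, b) = Mul(-14, b)
Mul(Add(18107, 49528), Pow(Add(Function('v')(Function('N')(-10), 72), 28766), -1)) = Mul(Add(18107, 49528), Pow(Add(Mul(-14, 72), 28766), -1)) = Mul(67635, Pow(Add(-1008, 28766), -1)) = Mul(67635, Pow(27758, -1)) = Mul(67635, Rational(1, 27758)) = Rational(67635, 27758)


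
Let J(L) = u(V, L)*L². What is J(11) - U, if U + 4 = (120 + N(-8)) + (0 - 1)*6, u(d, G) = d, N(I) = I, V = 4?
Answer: 382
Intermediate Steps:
U = 102 (U = -4 + ((120 - 8) + (0 - 1)*6) = -4 + (112 - 1*6) = -4 + (112 - 6) = -4 + 106 = 102)
J(L) = 4*L²
J(11) - U = 4*11² - 1*102 = 4*121 - 102 = 484 - 102 = 382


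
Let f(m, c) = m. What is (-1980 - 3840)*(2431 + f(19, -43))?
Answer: -14259000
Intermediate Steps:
(-1980 - 3840)*(2431 + f(19, -43)) = (-1980 - 3840)*(2431 + 19) = -5820*2450 = -14259000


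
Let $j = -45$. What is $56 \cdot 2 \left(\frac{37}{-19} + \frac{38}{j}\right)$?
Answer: $- \frac{267344}{855} \approx -312.68$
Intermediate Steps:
$56 \cdot 2 \left(\frac{37}{-19} + \frac{38}{j}\right) = 56 \cdot 2 \left(\frac{37}{-19} + \frac{38}{-45}\right) = 112 \left(37 \left(- \frac{1}{19}\right) + 38 \left(- \frac{1}{45}\right)\right) = 112 \left(- \frac{37}{19} - \frac{38}{45}\right) = 112 \left(- \frac{2387}{855}\right) = - \frac{267344}{855}$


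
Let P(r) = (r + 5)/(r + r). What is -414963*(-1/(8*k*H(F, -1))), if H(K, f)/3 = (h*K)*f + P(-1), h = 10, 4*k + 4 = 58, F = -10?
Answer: 5123/392 ≈ 13.069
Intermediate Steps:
k = 27/2 (k = -1 + (¼)*58 = -1 + 29/2 = 27/2 ≈ 13.500)
P(r) = (5 + r)/(2*r) (P(r) = (5 + r)/((2*r)) = (5 + r)*(1/(2*r)) = (5 + r)/(2*r))
H(K, f) = -6 + 30*K*f (H(K, f) = 3*((10*K)*f + (½)*(5 - 1)/(-1)) = 3*(10*K*f + (½)*(-1)*4) = 3*(10*K*f - 2) = 3*(-2 + 10*K*f) = -6 + 30*K*f)
-414963*(-1/(8*k*H(F, -1))) = -414963*(-1/(108*(-6 + 30*(-10)*(-1)))) = -414963*(-1/(108*(-6 + 300))) = -414963/(((27/2)*294)*(-8)) = -414963/(3969*(-8)) = -414963/(-31752) = -414963*(-1/31752) = 5123/392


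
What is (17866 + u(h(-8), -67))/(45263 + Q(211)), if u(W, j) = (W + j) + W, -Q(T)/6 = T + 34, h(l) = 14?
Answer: 17827/43793 ≈ 0.40707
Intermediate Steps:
Q(T) = -204 - 6*T (Q(T) = -6*(T + 34) = -6*(34 + T) = -204 - 6*T)
u(W, j) = j + 2*W
(17866 + u(h(-8), -67))/(45263 + Q(211)) = (17866 + (-67 + 2*14))/(45263 + (-204 - 6*211)) = (17866 + (-67 + 28))/(45263 + (-204 - 1266)) = (17866 - 39)/(45263 - 1470) = 17827/43793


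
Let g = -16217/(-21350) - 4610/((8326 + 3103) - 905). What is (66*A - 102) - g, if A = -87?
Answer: -164143176226/28085925 ≈ -5844.3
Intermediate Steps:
g = 9030526/28085925 (g = -16217*(-1/21350) - 4610/(11429 - 905) = 16217/21350 - 4610/10524 = 16217/21350 - 4610*1/10524 = 16217/21350 - 2305/5262 = 9030526/28085925 ≈ 0.32153)
(66*A - 102) - g = (66*(-87) - 102) - 1*9030526/28085925 = (-5742 - 102) - 9030526/28085925 = -5844 - 9030526/28085925 = -164143176226/28085925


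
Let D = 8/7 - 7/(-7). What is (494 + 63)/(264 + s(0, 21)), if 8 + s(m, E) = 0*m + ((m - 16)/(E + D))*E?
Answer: 15039/6520 ≈ 2.3066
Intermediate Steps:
D = 15/7 (D = 8*(1/7) - 7*(-1/7) = 8/7 + 1 = 15/7 ≈ 2.1429)
s(m, E) = -8 + E*(-16 + m)/(15/7 + E) (s(m, E) = -8 + (0*m + ((m - 16)/(E + 15/7))*E) = -8 + (0 + ((-16 + m)/(15/7 + E))*E) = -8 + (0 + E*(-16 + m)/(15/7 + E)) = -8 + E*(-16 + m)/(15/7 + E))
(494 + 63)/(264 + s(0, 21)) = (494 + 63)/(264 + (-120 - 168*21 + 7*21*0)/(15 + 7*21)) = 557/(264 + (-120 - 3528 + 0)/(15 + 147)) = 557/(264 - 3648/162) = 557/(264 + (1/162)*(-3648)) = 557/(264 - 608/27) = 557/(6520/27) = 557*(27/6520) = 15039/6520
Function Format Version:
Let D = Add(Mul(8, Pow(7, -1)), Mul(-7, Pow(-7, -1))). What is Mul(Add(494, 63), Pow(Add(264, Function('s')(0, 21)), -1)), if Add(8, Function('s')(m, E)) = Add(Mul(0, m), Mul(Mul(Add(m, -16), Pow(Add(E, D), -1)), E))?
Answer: Rational(15039, 6520) ≈ 2.3066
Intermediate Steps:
D = Rational(15, 7) (D = Add(Mul(8, Rational(1, 7)), Mul(-7, Rational(-1, 7))) = Add(Rational(8, 7), 1) = Rational(15, 7) ≈ 2.1429)
Function('s')(m, E) = Add(-8, Mul(E, Pow(Add(Rational(15, 7), E), -1), Add(-16, m))) (Function('s')(m, E) = Add(-8, Add(Mul(0, m), Mul(Mul(Add(m, -16), Pow(Add(E, Rational(15, 7)), -1)), E))) = Add(-8, Add(0, Mul(Mul(Add(-16, m), Pow(Add(Rational(15, 7), E), -1)), E))) = Add(-8, Add(0, Mul(Mul(Pow(Add(Rational(15, 7), E), -1), Add(-16, m)), E))) = Add(-8, Add(0, Mul(E, Pow(Add(Rational(15, 7), E), -1), Add(-16, m)))) = Add(-8, Mul(E, Pow(Add(Rational(15, 7), E), -1), Add(-16, m))))
Mul(Add(494, 63), Pow(Add(264, Function('s')(0, 21)), -1)) = Mul(Add(494, 63), Pow(Add(264, Mul(Pow(Add(15, Mul(7, 21)), -1), Add(-120, Mul(-168, 21), Mul(7, 21, 0)))), -1)) = Mul(557, Pow(Add(264, Mul(Pow(Add(15, 147), -1), Add(-120, -3528, 0))), -1)) = Mul(557, Pow(Add(264, Mul(Pow(162, -1), -3648)), -1)) = Mul(557, Pow(Add(264, Mul(Rational(1, 162), -3648)), -1)) = Mul(557, Pow(Add(264, Rational(-608, 27)), -1)) = Mul(557, Pow(Rational(6520, 27), -1)) = Mul(557, Rational(27, 6520)) = Rational(15039, 6520)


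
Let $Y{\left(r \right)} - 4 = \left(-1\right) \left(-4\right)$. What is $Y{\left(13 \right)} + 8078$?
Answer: $8086$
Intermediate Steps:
$Y{\left(r \right)} = 8$ ($Y{\left(r \right)} = 4 - -4 = 4 + 4 = 8$)
$Y{\left(13 \right)} + 8078 = 8 + 8078 = 8086$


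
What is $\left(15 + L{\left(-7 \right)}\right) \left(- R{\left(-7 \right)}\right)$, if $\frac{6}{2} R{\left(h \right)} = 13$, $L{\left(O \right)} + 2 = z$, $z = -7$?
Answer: $-26$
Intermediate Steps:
$L{\left(O \right)} = -9$ ($L{\left(O \right)} = -2 - 7 = -9$)
$R{\left(h \right)} = \frac{13}{3}$ ($R{\left(h \right)} = \frac{1}{3} \cdot 13 = \frac{13}{3}$)
$\left(15 + L{\left(-7 \right)}\right) \left(- R{\left(-7 \right)}\right) = \left(15 - 9\right) \left(\left(-1\right) \frac{13}{3}\right) = 6 \left(- \frac{13}{3}\right) = -26$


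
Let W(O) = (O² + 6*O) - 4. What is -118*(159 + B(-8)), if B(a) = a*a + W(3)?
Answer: -29028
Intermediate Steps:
W(O) = -4 + O² + 6*O
B(a) = 23 + a² (B(a) = a*a + (-4 + 3² + 6*3) = a² + (-4 + 9 + 18) = a² + 23 = 23 + a²)
-118*(159 + B(-8)) = -118*(159 + (23 + (-8)²)) = -118*(159 + (23 + 64)) = -118*(159 + 87) = -118*246 = -29028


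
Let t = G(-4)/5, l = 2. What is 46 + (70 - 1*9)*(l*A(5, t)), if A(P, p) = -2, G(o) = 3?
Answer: -198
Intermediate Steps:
t = ⅗ (t = 3/5 = 3*(⅕) = ⅗ ≈ 0.60000)
46 + (70 - 1*9)*(l*A(5, t)) = 46 + (70 - 1*9)*(2*(-2)) = 46 + (70 - 9)*(-4) = 46 + 61*(-4) = 46 - 244 = -198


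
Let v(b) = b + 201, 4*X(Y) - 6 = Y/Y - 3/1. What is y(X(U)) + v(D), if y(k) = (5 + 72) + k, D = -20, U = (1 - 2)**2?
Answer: 259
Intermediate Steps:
U = 1 (U = (-1)**2 = 1)
X(Y) = 1 (X(Y) = 3/2 + (Y/Y - 3/1)/4 = 3/2 + (1 - 3*1)/4 = 3/2 + (1 - 3)/4 = 3/2 + (1/4)*(-2) = 3/2 - 1/2 = 1)
v(b) = 201 + b
y(k) = 77 + k
y(X(U)) + v(D) = (77 + 1) + (201 - 20) = 78 + 181 = 259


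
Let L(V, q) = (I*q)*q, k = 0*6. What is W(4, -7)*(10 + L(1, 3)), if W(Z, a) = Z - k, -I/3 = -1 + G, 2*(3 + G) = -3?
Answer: 634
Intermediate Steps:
G = -9/2 (G = -3 + (½)*(-3) = -3 - 3/2 = -9/2 ≈ -4.5000)
I = 33/2 (I = -3*(-1 - 9/2) = -3*(-11/2) = 33/2 ≈ 16.500)
k = 0
W(Z, a) = Z (W(Z, a) = Z - 1*0 = Z + 0 = Z)
L(V, q) = 33*q²/2 (L(V, q) = (33*q/2)*q = 33*q²/2)
W(4, -7)*(10 + L(1, 3)) = 4*(10 + (33/2)*3²) = 4*(10 + (33/2)*9) = 4*(10 + 297/2) = 4*(317/2) = 634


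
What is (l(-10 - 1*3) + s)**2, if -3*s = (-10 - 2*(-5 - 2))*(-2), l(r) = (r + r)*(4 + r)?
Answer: 504100/9 ≈ 56011.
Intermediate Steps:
l(r) = 2*r*(4 + r) (l(r) = (2*r)*(4 + r) = 2*r*(4 + r))
s = 8/3 (s = -(-10 - 2*(-5 - 2))*(-2)/3 = -(-10 - 2*(-7))*(-2)/3 = -(-10 + 14)*(-2)/3 = -4*(-2)/3 = -1/3*(-8) = 8/3 ≈ 2.6667)
(l(-10 - 1*3) + s)**2 = (2*(-10 - 1*3)*(4 + (-10 - 1*3)) + 8/3)**2 = (2*(-10 - 3)*(4 + (-10 - 3)) + 8/3)**2 = (2*(-13)*(4 - 13) + 8/3)**2 = (2*(-13)*(-9) + 8/3)**2 = (234 + 8/3)**2 = (710/3)**2 = 504100/9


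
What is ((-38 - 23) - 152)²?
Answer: 45369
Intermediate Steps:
((-38 - 23) - 152)² = (-61 - 152)² = (-213)² = 45369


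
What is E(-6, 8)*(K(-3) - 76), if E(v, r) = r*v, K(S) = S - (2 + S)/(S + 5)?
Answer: 3768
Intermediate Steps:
K(S) = S - (2 + S)/(5 + S)
E(-6, 8)*(K(-3) - 76) = (8*(-6))*((-2 + (-3)² + 4*(-3))/(5 - 3) - 76) = -48*((-2 + 9 - 12)/2 - 76) = -48*((½)*(-5) - 76) = -48*(-5/2 - 76) = -48*(-157/2) = 3768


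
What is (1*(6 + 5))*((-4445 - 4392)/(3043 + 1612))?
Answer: -97207/4655 ≈ -20.882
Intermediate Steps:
(1*(6 + 5))*((-4445 - 4392)/(3043 + 1612)) = (1*11)*(-8837/4655) = 11*(-8837*1/4655) = 11*(-8837/4655) = -97207/4655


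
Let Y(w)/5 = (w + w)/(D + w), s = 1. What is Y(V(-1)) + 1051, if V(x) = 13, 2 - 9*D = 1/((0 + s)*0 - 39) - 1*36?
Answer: 3199988/3023 ≈ 1058.5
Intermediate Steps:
D = 1483/351 (D = 2/9 - (1/((0 + 1)*0 - 39) - 1*36)/9 = 2/9 - (1/(1*0 - 39) - 36)/9 = 2/9 - (1/(0 - 39) - 36)/9 = 2/9 - (1/(-39) - 36)/9 = 2/9 - (-1/39 - 36)/9 = 2/9 - 1/9*(-1405/39) = 2/9 + 1405/351 = 1483/351 ≈ 4.2251)
Y(w) = 10*w/(1483/351 + w) (Y(w) = 5*((w + w)/(1483/351 + w)) = 5*((2*w)/(1483/351 + w)) = 5*(2*w/(1483/351 + w)) = 10*w/(1483/351 + w))
Y(V(-1)) + 1051 = 3510*13/(1483 + 351*13) + 1051 = 3510*13/(1483 + 4563) + 1051 = 3510*13/6046 + 1051 = 3510*13*(1/6046) + 1051 = 22815/3023 + 1051 = 3199988/3023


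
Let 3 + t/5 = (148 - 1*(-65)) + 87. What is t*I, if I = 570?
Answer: 846450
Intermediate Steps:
t = 1485 (t = -15 + 5*((148 - 1*(-65)) + 87) = -15 + 5*((148 + 65) + 87) = -15 + 5*(213 + 87) = -15 + 5*300 = -15 + 1500 = 1485)
t*I = 1485*570 = 846450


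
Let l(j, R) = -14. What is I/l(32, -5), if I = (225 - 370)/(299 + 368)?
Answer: 5/322 ≈ 0.015528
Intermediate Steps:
I = -5/23 (I = -145/667 = -145*1/667 = -5/23 ≈ -0.21739)
I/l(32, -5) = -5/23/(-14) = -5/23*(-1/14) = 5/322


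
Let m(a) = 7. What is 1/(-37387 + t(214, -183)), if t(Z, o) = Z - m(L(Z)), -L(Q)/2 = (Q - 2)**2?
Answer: -1/37180 ≈ -2.6896e-5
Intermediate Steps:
L(Q) = -2*(-2 + Q)**2 (L(Q) = -2*(Q - 2)**2 = -2*(-2 + Q)**2)
t(Z, o) = -7 + Z (t(Z, o) = Z - 1*7 = Z - 7 = -7 + Z)
1/(-37387 + t(214, -183)) = 1/(-37387 + (-7 + 214)) = 1/(-37387 + 207) = 1/(-37180) = -1/37180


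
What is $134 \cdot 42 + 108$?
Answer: $5736$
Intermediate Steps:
$134 \cdot 42 + 108 = 5628 + 108 = 5736$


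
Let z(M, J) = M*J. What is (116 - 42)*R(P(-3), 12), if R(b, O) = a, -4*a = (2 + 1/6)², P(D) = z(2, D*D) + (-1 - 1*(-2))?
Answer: -6253/72 ≈ -86.847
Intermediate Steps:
z(M, J) = J*M
P(D) = 1 + 2*D² (P(D) = (D*D)*2 + (-1 - 1*(-2)) = D²*2 + (-1 + 2) = 2*D² + 1 = 1 + 2*D²)
a = -169/144 (a = -(2 + 1/6)²/4 = -(2 + ⅙)²/4 = -(13/6)²/4 = -¼*169/36 = -169/144 ≈ -1.1736)
R(b, O) = -169/144
(116 - 42)*R(P(-3), 12) = (116 - 42)*(-169/144) = 74*(-169/144) = -6253/72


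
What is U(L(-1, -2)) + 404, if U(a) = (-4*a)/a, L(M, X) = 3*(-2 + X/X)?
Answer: 400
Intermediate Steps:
L(M, X) = -3 (L(M, X) = 3*(-2 + 1) = 3*(-1) = -3)
U(a) = -4
U(L(-1, -2)) + 404 = -4 + 404 = 400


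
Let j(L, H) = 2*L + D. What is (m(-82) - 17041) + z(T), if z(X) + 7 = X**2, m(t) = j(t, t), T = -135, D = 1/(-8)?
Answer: 8103/8 ≈ 1012.9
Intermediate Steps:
D = -1/8 ≈ -0.12500
j(L, H) = -1/8 + 2*L (j(L, H) = 2*L - 1/8 = -1/8 + 2*L)
m(t) = -1/8 + 2*t
z(X) = -7 + X**2
(m(-82) - 17041) + z(T) = ((-1/8 + 2*(-82)) - 17041) + (-7 + (-135)**2) = ((-1/8 - 164) - 17041) + (-7 + 18225) = (-1313/8 - 17041) + 18218 = -137641/8 + 18218 = 8103/8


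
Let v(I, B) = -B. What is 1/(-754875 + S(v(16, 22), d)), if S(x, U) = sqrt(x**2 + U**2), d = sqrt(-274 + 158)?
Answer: -754875/569836265257 - 4*sqrt(23)/569836265257 ≈ -1.3248e-6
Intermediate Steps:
d = 2*I*sqrt(29) (d = sqrt(-116) = 2*I*sqrt(29) ≈ 10.77*I)
S(x, U) = sqrt(U**2 + x**2)
1/(-754875 + S(v(16, 22), d)) = 1/(-754875 + sqrt((2*I*sqrt(29))**2 + (-1*22)**2)) = 1/(-754875 + sqrt(-116 + (-22)**2)) = 1/(-754875 + sqrt(-116 + 484)) = 1/(-754875 + sqrt(368)) = 1/(-754875 + 4*sqrt(23))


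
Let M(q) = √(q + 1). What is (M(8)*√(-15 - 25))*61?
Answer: 366*I*√10 ≈ 1157.4*I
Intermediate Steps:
M(q) = √(1 + q)
(M(8)*√(-15 - 25))*61 = (√(1 + 8)*√(-15 - 25))*61 = (√9*√(-40))*61 = (3*(2*I*√10))*61 = (6*I*√10)*61 = 366*I*√10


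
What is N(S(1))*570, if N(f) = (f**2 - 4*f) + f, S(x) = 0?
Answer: 0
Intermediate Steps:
N(f) = f**2 - 3*f
N(S(1))*570 = (0*(-3 + 0))*570 = (0*(-3))*570 = 0*570 = 0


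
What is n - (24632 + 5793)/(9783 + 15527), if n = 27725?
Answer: 140337865/5062 ≈ 27724.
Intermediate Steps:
n - (24632 + 5793)/(9783 + 15527) = 27725 - (24632 + 5793)/(9783 + 15527) = 27725 - 30425/25310 = 27725 - 1*6085/5062 = 27725 - 6085/5062 = 140337865/5062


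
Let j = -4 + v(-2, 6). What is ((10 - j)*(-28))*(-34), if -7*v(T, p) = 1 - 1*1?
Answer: 13328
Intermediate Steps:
v(T, p) = 0 (v(T, p) = -(1 - 1*1)/7 = -(1 - 1)/7 = -1/7*0 = 0)
j = -4 (j = -4 + 0 = -4)
((10 - j)*(-28))*(-34) = ((10 - 1*(-4))*(-28))*(-34) = ((10 + 4)*(-28))*(-34) = (14*(-28))*(-34) = -392*(-34) = 13328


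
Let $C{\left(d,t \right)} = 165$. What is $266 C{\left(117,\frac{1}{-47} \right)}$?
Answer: $43890$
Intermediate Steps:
$266 C{\left(117,\frac{1}{-47} \right)} = 266 \cdot 165 = 43890$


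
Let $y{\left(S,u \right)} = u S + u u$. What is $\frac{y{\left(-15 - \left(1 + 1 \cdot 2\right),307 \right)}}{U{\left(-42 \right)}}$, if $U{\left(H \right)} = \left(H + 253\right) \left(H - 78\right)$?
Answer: $- \frac{88723}{25320} \approx -3.5041$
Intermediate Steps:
$y{\left(S,u \right)} = u^{2} + S u$ ($y{\left(S,u \right)} = S u + u^{2} = u^{2} + S u$)
$U{\left(H \right)} = \left(-78 + H\right) \left(253 + H\right)$ ($U{\left(H \right)} = \left(253 + H\right) \left(-78 + H\right) = \left(-78 + H\right) \left(253 + H\right)$)
$\frac{y{\left(-15 - \left(1 + 1 \cdot 2\right),307 \right)}}{U{\left(-42 \right)}} = \frac{307 \left(\left(-15 - \left(1 + 1 \cdot 2\right)\right) + 307\right)}{-19734 + \left(-42\right)^{2} + 175 \left(-42\right)} = \frac{307 \left(\left(-15 - \left(1 + 2\right)\right) + 307\right)}{-19734 + 1764 - 7350} = \frac{307 \left(\left(-15 - 3\right) + 307\right)}{-25320} = 307 \left(\left(-15 - 3\right) + 307\right) \left(- \frac{1}{25320}\right) = 307 \left(-18 + 307\right) \left(- \frac{1}{25320}\right) = 307 \cdot 289 \left(- \frac{1}{25320}\right) = 88723 \left(- \frac{1}{25320}\right) = - \frac{88723}{25320}$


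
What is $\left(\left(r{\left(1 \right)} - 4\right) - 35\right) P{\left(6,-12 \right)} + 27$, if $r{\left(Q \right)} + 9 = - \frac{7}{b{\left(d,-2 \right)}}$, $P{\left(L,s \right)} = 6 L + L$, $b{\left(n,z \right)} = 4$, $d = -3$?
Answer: $- \frac{4125}{2} \approx -2062.5$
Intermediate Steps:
$P{\left(L,s \right)} = 7 L$
$r{\left(Q \right)} = - \frac{43}{4}$ ($r{\left(Q \right)} = -9 - \frac{7}{4} = - \frac{43}{4}$)
$\left(\left(r{\left(1 \right)} - 4\right) - 35\right) P{\left(6,-12 \right)} + 27 = \left(\left(- \frac{43}{4} - 4\right) - 35\right) 7 \cdot 6 + 27 = \left(- \frac{59}{4} - 35\right) 42 + 27 = \left(- \frac{199}{4}\right) 42 + 27 = - \frac{4179}{2} + 27 = - \frac{4125}{2}$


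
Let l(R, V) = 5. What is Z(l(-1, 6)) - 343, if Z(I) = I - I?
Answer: -343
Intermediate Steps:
Z(I) = 0
Z(l(-1, 6)) - 343 = 0 - 343 = -343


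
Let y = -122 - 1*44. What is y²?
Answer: 27556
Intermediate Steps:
y = -166 (y = -122 - 44 = -166)
y² = (-166)² = 27556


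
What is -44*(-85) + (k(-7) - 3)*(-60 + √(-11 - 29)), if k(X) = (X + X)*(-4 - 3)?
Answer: -1960 + 190*I*√10 ≈ -1960.0 + 600.83*I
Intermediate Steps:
k(X) = -14*X (k(X) = (2*X)*(-7) = -14*X)
-44*(-85) + (k(-7) - 3)*(-60 + √(-11 - 29)) = -44*(-85) + (-14*(-7) - 3)*(-60 + √(-11 - 29)) = 3740 + (98 - 3)*(-60 + √(-40)) = 3740 + 95*(-60 + 2*I*√10) = 3740 + (-5700 + 190*I*√10) = -1960 + 190*I*√10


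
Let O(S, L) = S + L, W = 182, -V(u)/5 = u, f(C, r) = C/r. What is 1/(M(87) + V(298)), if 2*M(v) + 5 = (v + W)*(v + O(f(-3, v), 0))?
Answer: 58/591853 ≈ 9.7997e-5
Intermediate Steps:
V(u) = -5*u
O(S, L) = L + S
M(v) = -5/2 + (182 + v)*(v - 3/v)/2 (M(v) = -5/2 + ((v + 182)*(v + (0 - 3/v)))/2 = -5/2 + ((182 + v)*(v - 3/v))/2 = -5/2 + (182 + v)*(v - 3/v)/2)
1/(M(87) + V(298)) = 1/((-4 + (½)*87² - 273/87 + 91*87) - 5*298) = 1/((-4 + (½)*7569 - 273*1/87 + 7917) - 1490) = 1/((-4 + 7569/2 - 91/29 + 7917) - 1490) = 1/(678273/58 - 1490) = 1/(591853/58) = 58/591853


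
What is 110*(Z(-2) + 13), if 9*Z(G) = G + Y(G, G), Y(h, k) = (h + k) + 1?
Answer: 12320/9 ≈ 1368.9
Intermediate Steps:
Y(h, k) = 1 + h + k
Z(G) = ⅑ + G/3 (Z(G) = (G + (1 + G + G))/9 = (G + (1 + 2*G))/9 = (1 + 3*G)/9 = ⅑ + G/3)
110*(Z(-2) + 13) = 110*((⅑ + (⅓)*(-2)) + 13) = 110*((⅑ - ⅔) + 13) = 110*(-5/9 + 13) = 110*(112/9) = 12320/9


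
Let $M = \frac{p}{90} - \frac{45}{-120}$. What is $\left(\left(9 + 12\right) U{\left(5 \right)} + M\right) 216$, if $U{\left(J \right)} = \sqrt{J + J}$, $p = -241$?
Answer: $- \frac{2487}{5} + 4536 \sqrt{10} \approx 13847.0$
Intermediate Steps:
$U{\left(J \right)} = \sqrt{2} \sqrt{J}$ ($U{\left(J \right)} = \sqrt{2 J} = \sqrt{2} \sqrt{J}$)
$M = - \frac{829}{360}$ ($M = - \frac{241}{90} - \frac{45}{-120} = \left(-241\right) \frac{1}{90} - - \frac{3}{8} = - \frac{241}{90} + \frac{3}{8} = - \frac{829}{360} \approx -2.3028$)
$\left(\left(9 + 12\right) U{\left(5 \right)} + M\right) 216 = \left(\left(9 + 12\right) \sqrt{2} \sqrt{5} - \frac{829}{360}\right) 216 = \left(21 \sqrt{10} - \frac{829}{360}\right) 216 = \left(- \frac{829}{360} + 21 \sqrt{10}\right) 216 = - \frac{2487}{5} + 4536 \sqrt{10}$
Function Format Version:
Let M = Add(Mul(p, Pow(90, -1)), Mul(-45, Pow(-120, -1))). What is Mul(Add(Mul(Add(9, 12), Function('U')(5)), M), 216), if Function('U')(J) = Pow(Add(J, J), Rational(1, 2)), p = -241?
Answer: Add(Rational(-2487, 5), Mul(4536, Pow(10, Rational(1, 2)))) ≈ 13847.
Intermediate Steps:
Function('U')(J) = Mul(Pow(2, Rational(1, 2)), Pow(J, Rational(1, 2))) (Function('U')(J) = Pow(Mul(2, J), Rational(1, 2)) = Mul(Pow(2, Rational(1, 2)), Pow(J, Rational(1, 2))))
M = Rational(-829, 360) (M = Add(Mul(-241, Pow(90, -1)), Mul(-45, Pow(-120, -1))) = Add(Mul(-241, Rational(1, 90)), Mul(-45, Rational(-1, 120))) = Add(Rational(-241, 90), Rational(3, 8)) = Rational(-829, 360) ≈ -2.3028)
Mul(Add(Mul(Add(9, 12), Function('U')(5)), M), 216) = Mul(Add(Mul(Add(9, 12), Mul(Pow(2, Rational(1, 2)), Pow(5, Rational(1, 2)))), Rational(-829, 360)), 216) = Mul(Add(Mul(21, Pow(10, Rational(1, 2))), Rational(-829, 360)), 216) = Mul(Add(Rational(-829, 360), Mul(21, Pow(10, Rational(1, 2)))), 216) = Add(Rational(-2487, 5), Mul(4536, Pow(10, Rational(1, 2))))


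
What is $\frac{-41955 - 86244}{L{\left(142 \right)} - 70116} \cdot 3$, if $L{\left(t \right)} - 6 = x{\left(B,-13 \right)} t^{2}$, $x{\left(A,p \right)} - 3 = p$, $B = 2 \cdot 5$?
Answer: $\frac{384597}{271750} \approx 1.4153$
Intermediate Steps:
$B = 10$
$x{\left(A,p \right)} = 3 + p$
$L{\left(t \right)} = 6 - 10 t^{2}$ ($L{\left(t \right)} = 6 + \left(3 - 13\right) t^{2} = 6 - 10 t^{2}$)
$\frac{-41955 - 86244}{L{\left(142 \right)} - 70116} \cdot 3 = \frac{-41955 - 86244}{\left(6 - 10 \cdot 142^{2}\right) - 70116} \cdot 3 = - \frac{128199}{\left(6 - 201640\right) - 70116} \cdot 3 = - \frac{128199}{-201634 - 70116} \cdot 3 = - \frac{128199}{-271750} \cdot 3 = \left(-128199\right) \left(- \frac{1}{271750}\right) 3 = \frac{128199}{271750} \cdot 3 = \frac{384597}{271750}$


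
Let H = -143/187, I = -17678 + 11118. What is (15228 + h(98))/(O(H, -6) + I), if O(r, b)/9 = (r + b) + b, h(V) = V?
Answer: -260542/113473 ≈ -2.2961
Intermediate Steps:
I = -6560
H = -13/17 (H = -143*1/187 = -13/17 ≈ -0.76471)
O(r, b) = 9*r + 18*b (O(r, b) = 9*((r + b) + b) = 9*((b + r) + b) = 9*(r + 2*b) = 9*r + 18*b)
(15228 + h(98))/(O(H, -6) + I) = (15228 + 98)/((9*(-13/17) + 18*(-6)) - 6560) = 15326/((-117/17 - 108) - 6560) = 15326/(-1953/17 - 6560) = 15326/(-113473/17) = 15326*(-17/113473) = -260542/113473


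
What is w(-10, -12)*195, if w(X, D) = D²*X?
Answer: -280800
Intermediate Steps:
w(X, D) = X*D²
w(-10, -12)*195 = -10*(-12)²*195 = -10*144*195 = -1440*195 = -280800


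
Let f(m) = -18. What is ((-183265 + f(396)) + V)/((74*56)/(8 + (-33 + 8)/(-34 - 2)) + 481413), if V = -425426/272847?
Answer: -15652704985751/41153909456691 ≈ -0.38035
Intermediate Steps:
V = -425426/272847 (V = -425426*1/272847 = -425426/272847 ≈ -1.5592)
((-183265 + f(396)) + V)/((74*56)/(8 + (-33 + 8)/(-34 - 2)) + 481413) = ((-183265 - 18) - 425426/272847)/((74*56)/(8 + (-33 + 8)/(-34 - 2)) + 481413) = (-183283 - 425426/272847)/(4144/(8 - 25/(-36)) + 481413) = -50008642127/(272847*(4144/(8 - 25*(-1/36)) + 481413)) = -50008642127/(272847*(4144/(8 + 25/36) + 481413)) = -50008642127/(272847*(4144/(313/36) + 481413)) = -50008642127/(272847*(4144*(36/313) + 481413)) = -50008642127/(272847*(149184/313 + 481413)) = -50008642127/(272847*150831453/313) = -50008642127/272847*313/150831453 = -15652704985751/41153909456691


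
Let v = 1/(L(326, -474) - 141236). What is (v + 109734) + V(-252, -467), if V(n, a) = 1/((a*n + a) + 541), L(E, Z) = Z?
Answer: 457796152125018/4171871545 ≈ 1.0973e+5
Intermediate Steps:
V(n, a) = 1/(541 + a + a*n) (V(n, a) = 1/((a + a*n) + 541) = 1/(541 + a + a*n))
v = -1/141710 (v = 1/(-474 - 141236) = 1/(-141710) = -1/141710 ≈ -7.0567e-6)
(v + 109734) + V(-252, -467) = (-1/141710 + 109734) + 1/(541 - 467 - 467*(-252)) = 15550405139/141710 + 1/(541 - 467 + 117684) = 15550405139/141710 + 1/117758 = 457796152125018/4171871545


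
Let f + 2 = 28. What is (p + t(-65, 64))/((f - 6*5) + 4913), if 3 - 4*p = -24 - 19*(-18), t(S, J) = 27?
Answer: -207/19636 ≈ -0.010542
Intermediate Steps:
f = 26 (f = -2 + 28 = 26)
p = -315/4 (p = 3/4 - (-24 - 19*(-18))/4 = 3/4 - (-24 + 342)/4 = 3/4 - 1/4*318 = 3/4 - 159/2 = -315/4 ≈ -78.750)
(p + t(-65, 64))/((f - 6*5) + 4913) = (-315/4 + 27)/((26 - 6*5) + 4913) = -207/(4*((26 - 30) + 4913)) = -207/(4*(-4 + 4913)) = -207/4/4909 = -207/4*1/4909 = -207/19636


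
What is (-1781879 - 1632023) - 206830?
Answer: -3620732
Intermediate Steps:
(-1781879 - 1632023) - 206830 = -3413902 - 206830 = -3620732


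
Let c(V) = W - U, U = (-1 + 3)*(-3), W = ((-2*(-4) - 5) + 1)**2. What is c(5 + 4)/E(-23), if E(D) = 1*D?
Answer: -22/23 ≈ -0.95652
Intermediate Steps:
W = 16 (W = ((8 - 5) + 1)**2 = (3 + 1)**2 = 4**2 = 16)
U = -6 (U = 2*(-3) = -6)
E(D) = D
c(V) = 22 (c(V) = 16 - 1*(-6) = 16 + 6 = 22)
c(5 + 4)/E(-23) = 22/(-23) = 22*(-1/23) = -22/23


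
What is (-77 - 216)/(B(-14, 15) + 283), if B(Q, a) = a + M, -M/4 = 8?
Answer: -293/266 ≈ -1.1015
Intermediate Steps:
M = -32 (M = -4*8 = -32)
B(Q, a) = -32 + a (B(Q, a) = a - 32 = -32 + a)
(-77 - 216)/(B(-14, 15) + 283) = (-77 - 216)/((-32 + 15) + 283) = -293/(-17 + 283) = -293/266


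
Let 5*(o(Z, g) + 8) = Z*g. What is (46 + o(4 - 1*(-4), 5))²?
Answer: 2116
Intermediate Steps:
o(Z, g) = -8 + Z*g/5 (o(Z, g) = -8 + (Z*g)/5 = -8 + Z*g/5)
(46 + o(4 - 1*(-4), 5))² = (46 + (-8 + (⅕)*(4 - 1*(-4))*5))² = (46 + (-8 + (⅕)*(4 + 4)*5))² = (46 + (-8 + (⅕)*8*5))² = (46 + (-8 + 8))² = (46 + 0)² = 46² = 2116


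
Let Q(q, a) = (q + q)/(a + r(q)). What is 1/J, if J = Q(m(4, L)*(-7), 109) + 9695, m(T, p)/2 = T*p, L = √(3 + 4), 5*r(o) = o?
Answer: 76188949/738590990795 + 1744*√7/147718198159 ≈ 0.00010319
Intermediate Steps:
r(o) = o/5
L = √7 ≈ 2.6458
m(T, p) = 2*T*p (m(T, p) = 2*(T*p) = 2*T*p)
Q(q, a) = 2*q/(a + q/5) (Q(q, a) = (q + q)/(a + q/5) = (2*q)/(a + q/5) = 2*q/(a + q/5))
J = 9695 - 560*√7/(545 - 56*√7) (J = 10*((2*4*√7)*(-7))/((2*4*√7)*(-7) + 5*109) + 9695 = 10*((8*√7)*(-7))/((8*√7)*(-7) + 545) + 9695 = 10*(-56*√7)/(-56*√7 + 545) + 9695 = 10*(-56*√7)/(545 - 56*√7) + 9695 = -560*√7/(545 - 56*√7) + 9695 = 9695 - 560*√7/(545 - 56*√7) ≈ 9691.3)
1/J = 1/(2666613215/275073 - 305200*√7/275073)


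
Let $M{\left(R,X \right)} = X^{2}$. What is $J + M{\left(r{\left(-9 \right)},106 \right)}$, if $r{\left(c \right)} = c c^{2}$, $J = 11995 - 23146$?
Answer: $85$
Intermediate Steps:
$J = -11151$
$r{\left(c \right)} = c^{3}$
$J + M{\left(r{\left(-9 \right)},106 \right)} = -11151 + 106^{2} = -11151 + 11236 = 85$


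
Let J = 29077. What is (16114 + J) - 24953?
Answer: 20238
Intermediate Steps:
(16114 + J) - 24953 = (16114 + 29077) - 24953 = 45191 - 24953 = 20238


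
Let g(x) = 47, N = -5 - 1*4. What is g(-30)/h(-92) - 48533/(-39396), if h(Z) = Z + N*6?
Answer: 2617103/2875908 ≈ 0.91001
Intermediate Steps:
N = -9 (N = -5 - 4 = -9)
h(Z) = -54 + Z (h(Z) = Z - 9*6 = Z - 54 = -54 + Z)
g(-30)/h(-92) - 48533/(-39396) = 47/(-54 - 92) - 48533/(-39396) = 47/(-146) - 48533*(-1/39396) = 47*(-1/146) + 48533/39396 = -47/146 + 48533/39396 = 2617103/2875908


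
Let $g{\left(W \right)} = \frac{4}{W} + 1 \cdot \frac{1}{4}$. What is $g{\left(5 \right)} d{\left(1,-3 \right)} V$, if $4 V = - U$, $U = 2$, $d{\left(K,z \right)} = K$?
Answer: $- \frac{21}{40} \approx -0.525$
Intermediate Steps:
$g{\left(W \right)} = \frac{1}{4} + \frac{4}{W}$ ($g{\left(W \right)} = \frac{4}{W} + 1 \cdot \frac{1}{4} = \frac{4}{W} + \frac{1}{4} = \frac{1}{4} + \frac{4}{W}$)
$V = - \frac{1}{2}$ ($V = \frac{\left(-1\right) 2}{4} = \frac{1}{4} \left(-2\right) = - \frac{1}{2} \approx -0.5$)
$g{\left(5 \right)} d{\left(1,-3 \right)} V = \frac{16 + 5}{4 \cdot 5} \cdot 1 \left(- \frac{1}{2}\right) = \frac{1}{4} \cdot \frac{1}{5} \cdot 21 \cdot 1 \left(- \frac{1}{2}\right) = \frac{21}{20} \cdot 1 \left(- \frac{1}{2}\right) = \frac{21}{20} \left(- \frac{1}{2}\right) = - \frac{21}{40}$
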